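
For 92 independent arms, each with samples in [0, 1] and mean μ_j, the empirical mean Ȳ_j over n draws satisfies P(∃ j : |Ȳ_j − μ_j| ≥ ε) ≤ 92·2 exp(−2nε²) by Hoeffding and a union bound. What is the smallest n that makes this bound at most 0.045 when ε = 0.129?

250

Need 2·92·exp(−2nε²) ≤ 0.045, i.e. exp(−2nε²) ≤ 0.045/184.
So 2nε² ≥ ln(184/0.045) = 8.316029.
Hence n ≥ 8.316029/(2·0.129²) = 249.866.
The smallest integer n is 250.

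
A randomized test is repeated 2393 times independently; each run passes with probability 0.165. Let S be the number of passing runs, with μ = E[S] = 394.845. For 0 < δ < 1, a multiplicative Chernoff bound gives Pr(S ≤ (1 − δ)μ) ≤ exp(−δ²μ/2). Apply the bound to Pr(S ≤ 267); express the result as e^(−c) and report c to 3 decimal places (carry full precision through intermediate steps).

20.697

Write 267 = (1 − δ)μ, so δ = 1 − 267/394.845 = 0.3237853…
Then the exponent is δ²μ/2 = (μ − 267)²/(2μ) = 20.697165.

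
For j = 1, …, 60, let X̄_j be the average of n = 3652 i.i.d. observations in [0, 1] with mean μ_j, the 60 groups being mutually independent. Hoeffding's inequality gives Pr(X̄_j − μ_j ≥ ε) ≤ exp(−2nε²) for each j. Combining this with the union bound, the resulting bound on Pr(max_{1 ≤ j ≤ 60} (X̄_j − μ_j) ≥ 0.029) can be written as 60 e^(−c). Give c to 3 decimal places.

6.143

Union bound over the 60 events: Pr(max_{1 ≤ j ≤ 60} (X̄_j − μ_j) ≥ 0.029) ≤ 60·exp(−2nε²) = 60 exp(−2·3652·0.029²).
So c = 2·3652·0.029² = 6.1427.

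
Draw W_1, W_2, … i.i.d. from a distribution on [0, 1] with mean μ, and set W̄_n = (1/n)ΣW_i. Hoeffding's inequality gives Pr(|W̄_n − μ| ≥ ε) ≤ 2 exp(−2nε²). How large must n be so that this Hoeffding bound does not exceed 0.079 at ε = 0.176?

53

Require 2·exp(−2nε²) ≤ 0.079, i.e. 2nε² ≥ ln(2/0.079) = 3.231455.
So n ≥ 3.231455 / (2·0.176²) = 52.161.
The smallest integer n is 53.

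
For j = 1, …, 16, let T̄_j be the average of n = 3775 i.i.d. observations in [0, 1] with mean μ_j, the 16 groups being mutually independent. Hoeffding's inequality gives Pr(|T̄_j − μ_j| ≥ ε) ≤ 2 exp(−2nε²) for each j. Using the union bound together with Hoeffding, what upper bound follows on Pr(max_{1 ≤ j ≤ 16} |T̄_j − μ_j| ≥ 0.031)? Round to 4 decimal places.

Per-experiment Hoeffding bound: 2·exp(−2·3775·0.031²) = 2·exp(−7.25555) = 0.0014125.
Union bound over 16 events: 16·0.0014125 = 0.02260.

0.0226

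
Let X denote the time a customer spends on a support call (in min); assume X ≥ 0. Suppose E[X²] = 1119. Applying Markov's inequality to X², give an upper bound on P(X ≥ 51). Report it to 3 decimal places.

Since X ≥ 0, the event {X ≥ 51} is the same as {X² ≥ 2601}.
Markov's inequality applied to X² gives P(X² ≥ 2601) ≤ E[X²]/2601 = 1119/2601 = 0.4302.

0.430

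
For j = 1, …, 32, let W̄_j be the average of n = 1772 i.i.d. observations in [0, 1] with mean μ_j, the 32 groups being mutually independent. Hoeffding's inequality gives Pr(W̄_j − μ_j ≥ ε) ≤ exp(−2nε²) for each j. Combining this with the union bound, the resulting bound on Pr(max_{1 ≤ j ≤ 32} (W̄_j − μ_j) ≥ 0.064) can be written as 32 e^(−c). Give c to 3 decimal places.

Union bound over the 32 events: Pr(max_{1 ≤ j ≤ 32} (W̄_j − μ_j) ≥ 0.064) ≤ 32·exp(−2nε²) = 32 exp(−2·1772·0.064²).
So c = 2·1772·0.064² = 14.5162.

14.516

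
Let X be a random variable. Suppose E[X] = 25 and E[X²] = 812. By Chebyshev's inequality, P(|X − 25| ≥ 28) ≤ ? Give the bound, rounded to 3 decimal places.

0.239

Var(X) = E[X²] − (E[X])² = 812 − 625 = 187.
Chebyshev's inequality: P(|X − μ| ≥ t) ≤ Var(X)/t² = 187/784 = 0.2385.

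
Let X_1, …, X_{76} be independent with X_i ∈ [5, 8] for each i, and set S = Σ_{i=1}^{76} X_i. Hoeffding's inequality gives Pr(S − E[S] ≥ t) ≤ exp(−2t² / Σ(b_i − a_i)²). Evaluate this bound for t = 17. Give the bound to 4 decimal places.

Σ(b_i − a_i)² = 76·(3)² = 684.
Exponent = 2·17²/684 = 0.8450.
Bound = exp(−0.8450) = 0.42954.

0.4295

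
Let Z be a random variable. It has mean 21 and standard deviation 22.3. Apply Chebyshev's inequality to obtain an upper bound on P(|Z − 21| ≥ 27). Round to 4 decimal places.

0.6822

Chebyshev: P(|Z − μ| ≥ t) ≤ Var(Z)/t².
Var(Z) = σ² = 22.3² = 497.29.
Bound = 497.29 / 729 = 0.6822.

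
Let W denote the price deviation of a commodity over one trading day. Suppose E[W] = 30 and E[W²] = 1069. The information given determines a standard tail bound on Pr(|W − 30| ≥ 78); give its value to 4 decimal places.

The first two moments determine the variance, so Chebyshev's inequality is the sharpest standard bound available.
Var(W) = E[W²] − (E[W])² = 1069 − 900 = 169.
Chebyshev's inequality: Pr(|W − μ| ≥ t) ≤ Var(W)/t² = 169/6084 = 0.0278.

0.0278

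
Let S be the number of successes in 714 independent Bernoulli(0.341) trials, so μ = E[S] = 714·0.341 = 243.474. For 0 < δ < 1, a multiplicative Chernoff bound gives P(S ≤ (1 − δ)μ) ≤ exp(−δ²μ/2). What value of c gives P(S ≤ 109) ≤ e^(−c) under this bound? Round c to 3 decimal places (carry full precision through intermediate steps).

37.136

Write 109 = (1 − δ)μ, so δ = 1 − 109/243.474 = 0.5523136…
Then the exponent is δ²μ/2 = (μ − 109)²/(2μ) = 37.135909.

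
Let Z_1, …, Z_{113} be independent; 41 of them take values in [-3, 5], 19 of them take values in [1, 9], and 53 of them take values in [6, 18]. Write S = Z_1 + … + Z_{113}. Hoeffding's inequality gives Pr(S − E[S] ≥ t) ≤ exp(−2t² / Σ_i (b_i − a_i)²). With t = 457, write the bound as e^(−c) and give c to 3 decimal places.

36.410

Σ(b_i − a_i)² = 41·8² + 19·8² + 53·12² = 11472.
c = 2t² / 11472 = 2·457² / 11472 = 36.4102.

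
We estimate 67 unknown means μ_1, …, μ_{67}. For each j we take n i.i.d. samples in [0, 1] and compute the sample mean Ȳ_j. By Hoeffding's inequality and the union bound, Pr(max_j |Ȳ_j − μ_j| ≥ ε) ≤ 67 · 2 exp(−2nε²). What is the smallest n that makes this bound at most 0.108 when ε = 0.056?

Need 2·67·exp(−2nε²) ≤ 0.108, i.e. exp(−2nε²) ≤ 0.108/134.
So 2nε² ≥ ln(134/0.108) = 7.123464.
Hence n ≥ 7.123464/(2·0.056²) = 1135.756.
The smallest integer n is 1136.

1136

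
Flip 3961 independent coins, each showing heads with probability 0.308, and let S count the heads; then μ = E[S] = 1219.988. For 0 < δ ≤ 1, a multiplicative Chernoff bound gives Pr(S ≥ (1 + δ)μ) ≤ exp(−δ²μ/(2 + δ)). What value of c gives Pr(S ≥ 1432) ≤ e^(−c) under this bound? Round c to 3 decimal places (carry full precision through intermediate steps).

16.949

Write 1432 = (1 + δ)μ, so δ = 1432/1219.988 − 1 = 0.173782…
Then the exponent is δ²μ/(2 + δ) = (1432 − μ)² / (μ·(2 + δ)) = 16.949205.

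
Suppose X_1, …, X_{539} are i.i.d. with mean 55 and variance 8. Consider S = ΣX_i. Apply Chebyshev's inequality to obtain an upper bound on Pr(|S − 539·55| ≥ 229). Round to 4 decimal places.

0.0822

Var(S) = n·Var(X_i) = 539·8 = 4312.
Chebyshev: Pr(|S − 539·55| ≥ 229) ≤ Var(S)/229² = 4312/52441 = 0.0822.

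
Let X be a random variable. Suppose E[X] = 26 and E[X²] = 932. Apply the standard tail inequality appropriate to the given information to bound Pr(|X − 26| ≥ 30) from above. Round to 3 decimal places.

0.284

The first two moments determine the variance, so Chebyshev's inequality is the sharpest standard bound available.
Var(X) = E[X²] − (E[X])² = 932 − 676 = 256.
Chebyshev's inequality: Pr(|X − μ| ≥ t) ≤ Var(X)/t² = 256/900 = 0.2844.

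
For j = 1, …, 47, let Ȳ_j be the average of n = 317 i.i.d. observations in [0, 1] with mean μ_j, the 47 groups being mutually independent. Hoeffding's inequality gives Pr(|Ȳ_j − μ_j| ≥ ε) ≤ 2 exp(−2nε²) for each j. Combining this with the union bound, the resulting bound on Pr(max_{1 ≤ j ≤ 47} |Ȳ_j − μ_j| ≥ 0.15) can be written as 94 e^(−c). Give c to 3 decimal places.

14.265

Union bound over the 47 events: Pr(max_{1 ≤ j ≤ 47} |Ȳ_j − μ_j| ≥ 0.15) ≤ 47·2·exp(−2nε²) = 94 exp(−2·317·0.15²).
So c = 2·317·0.15² = 14.2650.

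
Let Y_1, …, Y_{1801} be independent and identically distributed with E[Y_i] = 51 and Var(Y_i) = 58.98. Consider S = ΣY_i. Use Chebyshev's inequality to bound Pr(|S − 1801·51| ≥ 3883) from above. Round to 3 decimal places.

0.007

Var(S) = n·Var(Y_i) = 1801·58.98 = 106222.98.
Chebyshev: Pr(|S − 1801·51| ≥ 3883) ≤ Var(S)/3883² = 106222.98/15077689 = 0.0070.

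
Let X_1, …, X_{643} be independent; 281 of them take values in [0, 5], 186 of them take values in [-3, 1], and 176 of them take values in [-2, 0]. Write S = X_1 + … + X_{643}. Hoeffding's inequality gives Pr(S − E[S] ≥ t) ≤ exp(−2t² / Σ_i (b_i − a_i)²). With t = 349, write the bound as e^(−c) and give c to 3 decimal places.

22.756

Σ(b_i − a_i)² = 281·5² + 186·4² + 176·2² = 10705.
c = 2t² / 10705 = 2·349² / 10705 = 22.7559.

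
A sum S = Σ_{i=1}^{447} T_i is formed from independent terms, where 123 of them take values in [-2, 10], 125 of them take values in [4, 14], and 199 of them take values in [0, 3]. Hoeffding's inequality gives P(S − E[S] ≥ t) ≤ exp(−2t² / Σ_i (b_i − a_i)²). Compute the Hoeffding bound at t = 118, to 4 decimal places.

Σ(b_i − a_i)² = 123·12² + 125·10² + 199·3² = 32003.
Exponent = 2·118² / 32003 = 0.87017.
Bound = exp(−0.87017) = 0.41888.

0.4189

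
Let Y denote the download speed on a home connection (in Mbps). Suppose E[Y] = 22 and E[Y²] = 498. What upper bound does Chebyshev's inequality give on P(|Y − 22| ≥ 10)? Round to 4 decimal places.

Var(Y) = E[Y²] − (E[Y])² = 498 − 484 = 14.
Chebyshev's inequality: P(|Y − μ| ≥ t) ≤ Var(Y)/t² = 14/100 = 0.1400.

0.1400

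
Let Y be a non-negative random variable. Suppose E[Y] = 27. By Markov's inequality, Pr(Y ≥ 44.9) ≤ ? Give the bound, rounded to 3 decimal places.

Markov's inequality: for a non-negative random variable, Pr(Y ≥ a) ≤ E[Y]/a.
Here E[Y] = 27 and a = 44.9, so the bound is 27/44.9 = 0.6013.

0.601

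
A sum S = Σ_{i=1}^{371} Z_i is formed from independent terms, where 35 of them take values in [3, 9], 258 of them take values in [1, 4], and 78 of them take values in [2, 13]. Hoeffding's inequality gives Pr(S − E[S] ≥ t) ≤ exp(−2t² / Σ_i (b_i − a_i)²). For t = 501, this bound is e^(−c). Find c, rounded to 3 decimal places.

38.556

Σ(b_i − a_i)² = 35·6² + 258·3² + 78·11² = 13020.
c = 2t² / 13020 = 2·501² / 13020 = 38.5562.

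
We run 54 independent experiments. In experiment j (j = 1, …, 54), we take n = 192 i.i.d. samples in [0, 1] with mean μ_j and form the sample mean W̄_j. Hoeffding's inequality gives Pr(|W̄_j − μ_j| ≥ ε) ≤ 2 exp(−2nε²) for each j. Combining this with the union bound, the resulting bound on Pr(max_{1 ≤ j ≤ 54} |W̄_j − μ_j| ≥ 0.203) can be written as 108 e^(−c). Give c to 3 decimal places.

Union bound over the 54 events: Pr(max_{1 ≤ j ≤ 54} |W̄_j − μ_j| ≥ 0.203) ≤ 54·2·exp(−2nε²) = 108 exp(−2·192·0.203²).
So c = 2·192·0.203² = 15.8243.

15.824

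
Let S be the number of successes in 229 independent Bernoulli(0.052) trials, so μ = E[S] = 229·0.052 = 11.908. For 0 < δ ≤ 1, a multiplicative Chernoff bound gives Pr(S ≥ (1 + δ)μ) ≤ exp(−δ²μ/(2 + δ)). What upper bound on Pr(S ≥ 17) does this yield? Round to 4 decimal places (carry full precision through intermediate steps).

0.4078

Write 17 = (1 + δ)μ, so δ = 17/11.908 − 1 = 0.4276117…
Then the exponent is δ²μ/(2 + δ) = (17 − μ)² / (μ·(2 + δ)) = 0.896930.
Bound = exp(−0.896930) = 0.40782.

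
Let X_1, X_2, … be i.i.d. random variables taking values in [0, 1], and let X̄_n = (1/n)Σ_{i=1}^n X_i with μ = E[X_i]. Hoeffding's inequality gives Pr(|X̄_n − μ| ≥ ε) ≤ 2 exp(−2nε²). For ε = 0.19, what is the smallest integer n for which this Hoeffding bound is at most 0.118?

40

Require 2·exp(−2nε²) ≤ 0.118, i.e. 2nε² ≥ ln(2/0.118) = 2.830218.
So n ≥ 2.830218 / (2·0.19²) = 39.200.
The smallest integer n is 40.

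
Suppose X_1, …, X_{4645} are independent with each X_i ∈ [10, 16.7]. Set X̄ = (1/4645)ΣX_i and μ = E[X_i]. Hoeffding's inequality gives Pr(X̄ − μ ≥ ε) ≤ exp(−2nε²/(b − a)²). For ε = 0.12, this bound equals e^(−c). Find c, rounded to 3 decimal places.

c = 2nε²/(b − a)² = 2·4645·0.12² / 6.7² = 2.9801.

2.980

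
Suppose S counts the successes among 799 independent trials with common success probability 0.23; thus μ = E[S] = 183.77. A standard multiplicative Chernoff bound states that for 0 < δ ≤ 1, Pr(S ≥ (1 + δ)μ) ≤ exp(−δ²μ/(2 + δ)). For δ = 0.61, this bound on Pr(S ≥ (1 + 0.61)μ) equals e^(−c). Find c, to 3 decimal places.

c = δ²μ/(2 + δ) = 0.61²·183.77/(2 + 0.61) = 26.1995.

26.200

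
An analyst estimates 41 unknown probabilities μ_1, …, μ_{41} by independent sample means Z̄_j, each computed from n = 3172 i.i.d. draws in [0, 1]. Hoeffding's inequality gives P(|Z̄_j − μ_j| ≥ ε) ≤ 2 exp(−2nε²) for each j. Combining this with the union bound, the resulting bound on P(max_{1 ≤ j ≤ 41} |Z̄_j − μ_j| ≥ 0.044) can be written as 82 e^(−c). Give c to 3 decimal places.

Union bound over the 41 events: P(max_{1 ≤ j ≤ 41} |Z̄_j − μ_j| ≥ 0.044) ≤ 41·2·exp(−2nε²) = 82 exp(−2·3172·0.044²).
So c = 2·3172·0.044² = 12.2820.

12.282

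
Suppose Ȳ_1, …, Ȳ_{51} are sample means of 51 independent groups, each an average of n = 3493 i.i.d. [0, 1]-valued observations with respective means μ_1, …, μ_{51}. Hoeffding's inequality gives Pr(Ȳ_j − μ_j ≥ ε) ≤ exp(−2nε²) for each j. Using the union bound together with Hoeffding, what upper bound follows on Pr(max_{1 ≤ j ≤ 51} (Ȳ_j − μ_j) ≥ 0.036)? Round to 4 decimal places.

0.0060

Per-experiment Hoeffding bound: exp(−2·3493·0.036²) = exp(−9.05386) = 0.00011694.
Union bound over 51 events: 51·0.00011694 = 0.00596.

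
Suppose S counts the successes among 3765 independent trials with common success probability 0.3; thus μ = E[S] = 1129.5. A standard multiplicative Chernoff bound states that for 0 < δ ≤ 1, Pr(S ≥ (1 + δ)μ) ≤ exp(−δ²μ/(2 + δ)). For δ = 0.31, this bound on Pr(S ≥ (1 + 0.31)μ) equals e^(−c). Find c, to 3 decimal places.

46.989

c = δ²μ/(2 + δ) = 0.31²·1129.5/(2 + 0.31) = 46.9892.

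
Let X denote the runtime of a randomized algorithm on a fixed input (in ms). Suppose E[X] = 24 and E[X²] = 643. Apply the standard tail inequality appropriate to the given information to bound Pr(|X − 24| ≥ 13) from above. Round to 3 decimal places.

The first two moments determine the variance, so Chebyshev's inequality is the sharpest standard bound available.
Var(X) = E[X²] − (E[X])² = 643 − 576 = 67.
Chebyshev's inequality: Pr(|X − μ| ≥ t) ≤ Var(X)/t² = 67/169 = 0.3964.

0.396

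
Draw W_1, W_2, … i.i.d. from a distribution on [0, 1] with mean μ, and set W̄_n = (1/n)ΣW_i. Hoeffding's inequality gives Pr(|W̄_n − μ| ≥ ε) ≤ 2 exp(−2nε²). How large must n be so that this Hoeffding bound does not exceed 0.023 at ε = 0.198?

57

Require 2·exp(−2nε²) ≤ 0.023, i.e. 2nε² ≥ ln(2/0.023) = 4.465408.
So n ≥ 4.465408 / (2·0.198²) = 56.951.
The smallest integer n is 57.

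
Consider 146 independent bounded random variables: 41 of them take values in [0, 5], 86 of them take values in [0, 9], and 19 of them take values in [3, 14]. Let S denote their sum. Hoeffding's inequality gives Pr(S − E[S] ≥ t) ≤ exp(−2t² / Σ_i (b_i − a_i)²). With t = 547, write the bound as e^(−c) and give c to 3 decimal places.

Σ(b_i − a_i)² = 41·5² + 86·9² + 19·11² = 10290.
c = 2t² / 10290 = 2·547² / 10290 = 58.1553.

58.155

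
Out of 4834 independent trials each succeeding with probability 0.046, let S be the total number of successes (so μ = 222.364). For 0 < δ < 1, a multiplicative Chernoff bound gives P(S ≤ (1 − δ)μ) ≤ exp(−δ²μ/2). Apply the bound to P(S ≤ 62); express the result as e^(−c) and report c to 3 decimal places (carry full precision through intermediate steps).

57.825

Write 62 = (1 − δ)μ, so δ = 1 − 62/222.364 = 0.7211779…
Then the exponent is δ²μ/2 = (μ − 62)²/(2μ) = 57.825485.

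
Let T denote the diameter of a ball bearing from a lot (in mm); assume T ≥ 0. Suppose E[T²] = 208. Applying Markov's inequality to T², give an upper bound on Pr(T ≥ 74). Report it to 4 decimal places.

Since T ≥ 0, the event {T ≥ 74} is the same as {T² ≥ 5476}.
Markov's inequality applied to T² gives Pr(T² ≥ 5476) ≤ E[T²]/5476 = 208/5476 = 0.0380.

0.0380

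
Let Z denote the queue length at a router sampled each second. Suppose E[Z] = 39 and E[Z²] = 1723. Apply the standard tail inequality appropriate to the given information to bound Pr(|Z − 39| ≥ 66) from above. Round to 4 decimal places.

0.0464

The first two moments determine the variance, so Chebyshev's inequality is the sharpest standard bound available.
Var(Z) = E[Z²] − (E[Z])² = 1723 − 1521 = 202.
Chebyshev's inequality: Pr(|Z − μ| ≥ t) ≤ Var(Z)/t² = 202/4356 = 0.0464.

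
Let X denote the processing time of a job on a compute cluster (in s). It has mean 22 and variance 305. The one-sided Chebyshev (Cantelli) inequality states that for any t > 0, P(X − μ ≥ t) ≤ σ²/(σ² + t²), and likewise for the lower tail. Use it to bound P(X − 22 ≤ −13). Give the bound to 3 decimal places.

Here σ² = 305 and t = 13, so σ² + t² = 474.
Cantelli's bound: 305/474 = 0.6435.

0.643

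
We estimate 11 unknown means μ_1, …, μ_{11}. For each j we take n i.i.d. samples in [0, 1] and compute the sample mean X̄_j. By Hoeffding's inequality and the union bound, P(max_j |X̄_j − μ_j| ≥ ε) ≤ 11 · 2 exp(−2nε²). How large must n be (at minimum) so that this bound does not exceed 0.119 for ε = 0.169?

92

Need 2·11·exp(−2nε²) ≤ 0.119, i.e. exp(−2nε²) ≤ 0.119/22.
So 2nε² ≥ ln(22/0.119) = 5.219674.
Hence n ≥ 5.219674/(2·0.169²) = 91.378.
The smallest integer n is 92.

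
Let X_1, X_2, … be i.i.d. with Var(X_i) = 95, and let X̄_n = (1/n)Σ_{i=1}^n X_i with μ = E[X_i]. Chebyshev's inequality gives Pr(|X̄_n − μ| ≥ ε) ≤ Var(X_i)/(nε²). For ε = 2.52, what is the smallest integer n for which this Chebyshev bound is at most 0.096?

Require 95/(n·2.52²) ≤ 0.096, i.e. n ≥ 95/(0.096·2.52²) = 155.830.
The smallest integer n is 156.

156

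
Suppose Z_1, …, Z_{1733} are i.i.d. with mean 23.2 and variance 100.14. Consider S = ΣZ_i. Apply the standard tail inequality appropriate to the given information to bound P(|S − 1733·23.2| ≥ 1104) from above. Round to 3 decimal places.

0.142

With mean and variance of each term known, Chebyshev's inequality bounds the deviation of the sum (or sample mean).
Var(S) = n·Var(Z_i) = 1733·100.14 = 173542.62.
Chebyshev: P(|S − 1733·23.2| ≥ 1104) ≤ Var(S)/1104² = 173542.62/1218816 = 0.1424.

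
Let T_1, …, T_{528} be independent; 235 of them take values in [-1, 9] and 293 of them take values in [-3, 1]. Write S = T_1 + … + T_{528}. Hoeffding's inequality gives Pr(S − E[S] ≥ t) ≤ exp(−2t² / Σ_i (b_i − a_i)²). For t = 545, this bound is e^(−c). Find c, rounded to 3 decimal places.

21.075

Σ(b_i − a_i)² = 235·10² + 293·4² = 28188.
c = 2t² / 28188 = 2·545² / 28188 = 21.0746.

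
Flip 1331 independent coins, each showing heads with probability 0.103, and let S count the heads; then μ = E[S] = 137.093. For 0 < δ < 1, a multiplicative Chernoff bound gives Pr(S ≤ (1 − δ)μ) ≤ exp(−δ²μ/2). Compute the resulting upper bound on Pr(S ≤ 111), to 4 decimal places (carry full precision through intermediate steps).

0.0835

Write 111 = (1 − δ)μ, so δ = 1 − 111/137.093 = 0.1903307…
Then the exponent is δ²μ/2 = (μ − 111)²/(2μ) = 2.483149.
Bound = exp(−2.483149) = 0.08348.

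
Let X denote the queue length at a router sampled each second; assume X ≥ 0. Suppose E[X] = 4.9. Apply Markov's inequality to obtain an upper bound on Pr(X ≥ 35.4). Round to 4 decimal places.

0.1384

Markov's inequality: for a non-negative random variable, Pr(X ≥ a) ≤ E[X]/a.
Here E[X] = 4.9 and a = 35.4, so the bound is 4.9/35.4 = 0.1384.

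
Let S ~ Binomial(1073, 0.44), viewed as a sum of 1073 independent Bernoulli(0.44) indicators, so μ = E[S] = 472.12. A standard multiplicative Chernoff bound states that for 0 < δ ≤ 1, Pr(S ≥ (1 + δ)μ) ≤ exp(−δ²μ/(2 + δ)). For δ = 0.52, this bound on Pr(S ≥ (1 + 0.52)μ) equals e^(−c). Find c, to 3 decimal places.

50.659

c = δ²μ/(2 + δ) = 0.52²·472.12/(2 + 0.52) = 50.6592.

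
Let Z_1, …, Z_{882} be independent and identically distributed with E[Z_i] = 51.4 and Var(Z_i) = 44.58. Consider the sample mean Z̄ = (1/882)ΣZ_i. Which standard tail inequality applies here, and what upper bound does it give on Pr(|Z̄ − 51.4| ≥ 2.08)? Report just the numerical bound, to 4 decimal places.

With mean and variance of each term known, Chebyshev's inequality bounds the deviation of the sum (or sample mean).
Var(Z̄) = Var(Z_i)/n = 44.58/882 = 0.050544.
Chebyshev: Pr(|Z̄ − 51.4| ≥ 2.08) ≤ Var(Z̄)/(2.08)² = 44.58/(882·2.08²) = 0.0117.

0.0117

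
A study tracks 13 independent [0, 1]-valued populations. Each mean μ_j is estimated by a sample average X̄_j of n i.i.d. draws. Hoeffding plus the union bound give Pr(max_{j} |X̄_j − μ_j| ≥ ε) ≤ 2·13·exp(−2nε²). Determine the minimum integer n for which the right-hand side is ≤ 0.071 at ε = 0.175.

97

Need 2·13·exp(−2nε²) ≤ 0.071, i.e. exp(−2nε²) ≤ 0.071/26.
So 2nε² ≥ ln(26/0.071) = 5.903172.
Hence n ≥ 5.903172/(2·0.175²) = 96.378.
The smallest integer n is 97.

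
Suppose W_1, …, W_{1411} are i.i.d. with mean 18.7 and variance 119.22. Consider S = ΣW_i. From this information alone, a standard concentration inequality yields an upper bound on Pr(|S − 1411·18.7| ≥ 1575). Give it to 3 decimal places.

0.068

With mean and variance of each term known, Chebyshev's inequality bounds the deviation of the sum (or sample mean).
Var(S) = n·Var(W_i) = 1411·119.22 = 168219.42.
Chebyshev: Pr(|S − 1411·18.7| ≥ 1575) ≤ Var(S)/1575² = 168219.42/2480625 = 0.0678.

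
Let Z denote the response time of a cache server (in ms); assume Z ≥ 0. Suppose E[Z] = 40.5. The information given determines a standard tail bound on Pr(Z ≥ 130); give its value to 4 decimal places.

0.3115

Only the mean of a non-negative variable is known, so Markov's inequality is the applicable tail bound.
Markov's inequality: for a non-negative random variable, Pr(Z ≥ a) ≤ E[Z]/a.
Here E[Z] = 40.5 and a = 130, so the bound is 40.5/130 = 0.3115.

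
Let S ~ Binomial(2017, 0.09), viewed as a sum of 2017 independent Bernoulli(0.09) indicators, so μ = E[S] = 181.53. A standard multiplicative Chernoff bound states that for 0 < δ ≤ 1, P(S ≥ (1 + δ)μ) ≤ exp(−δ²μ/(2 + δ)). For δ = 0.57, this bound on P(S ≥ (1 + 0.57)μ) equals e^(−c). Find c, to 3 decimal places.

c = δ²μ/(2 + δ) = 0.57²·181.53/(2 + 0.57) = 22.9491.

22.949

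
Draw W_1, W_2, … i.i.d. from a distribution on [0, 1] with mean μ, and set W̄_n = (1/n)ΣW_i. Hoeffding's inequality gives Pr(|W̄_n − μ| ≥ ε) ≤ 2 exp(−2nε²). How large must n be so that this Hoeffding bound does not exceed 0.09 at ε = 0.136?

Require 2·exp(−2nε²) ≤ 0.09, i.e. 2nε² ≥ ln(2/0.09) = 3.101093.
So n ≥ 3.101093 / (2·0.136²) = 83.831.
The smallest integer n is 84.

84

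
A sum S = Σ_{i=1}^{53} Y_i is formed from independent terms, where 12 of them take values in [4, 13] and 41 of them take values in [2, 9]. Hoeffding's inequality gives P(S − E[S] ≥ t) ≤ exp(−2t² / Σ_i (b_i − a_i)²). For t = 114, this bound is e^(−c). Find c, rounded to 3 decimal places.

8.719

Σ(b_i − a_i)² = 12·9² + 41·7² = 2981.
c = 2t² / 2981 = 2·114² / 2981 = 8.7192.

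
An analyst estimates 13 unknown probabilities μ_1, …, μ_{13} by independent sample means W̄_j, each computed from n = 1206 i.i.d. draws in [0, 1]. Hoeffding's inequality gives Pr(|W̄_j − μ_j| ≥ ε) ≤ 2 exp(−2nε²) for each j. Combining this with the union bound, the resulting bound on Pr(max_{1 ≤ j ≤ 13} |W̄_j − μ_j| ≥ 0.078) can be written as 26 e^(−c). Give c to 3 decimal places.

Union bound over the 13 events: Pr(max_{1 ≤ j ≤ 13} |W̄_j − μ_j| ≥ 0.078) ≤ 13·2·exp(−2nε²) = 26 exp(−2·1206·0.078²).
So c = 2·1206·0.078² = 14.6746.

14.675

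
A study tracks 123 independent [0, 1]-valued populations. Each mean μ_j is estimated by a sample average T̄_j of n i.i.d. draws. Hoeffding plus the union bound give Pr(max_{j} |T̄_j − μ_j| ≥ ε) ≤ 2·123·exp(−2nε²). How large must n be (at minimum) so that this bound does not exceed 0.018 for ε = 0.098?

Need 2·123·exp(−2nε²) ≤ 0.018, i.e. exp(−2nε²) ≤ 0.018/246.
So 2nε² ≥ ln(246/0.018) = 9.522715.
Hence n ≥ 9.522715/(2·0.098²) = 495.768.
The smallest integer n is 496.

496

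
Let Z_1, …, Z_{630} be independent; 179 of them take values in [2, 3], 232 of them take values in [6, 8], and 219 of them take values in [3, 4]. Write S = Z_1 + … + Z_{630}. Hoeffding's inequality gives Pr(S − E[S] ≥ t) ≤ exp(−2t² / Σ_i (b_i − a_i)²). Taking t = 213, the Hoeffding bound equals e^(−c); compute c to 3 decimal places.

Σ(b_i − a_i)² = 179·1² + 232·2² + 219·1² = 1326.
c = 2t² / 1326 = 2·213² / 1326 = 68.4299.

68.430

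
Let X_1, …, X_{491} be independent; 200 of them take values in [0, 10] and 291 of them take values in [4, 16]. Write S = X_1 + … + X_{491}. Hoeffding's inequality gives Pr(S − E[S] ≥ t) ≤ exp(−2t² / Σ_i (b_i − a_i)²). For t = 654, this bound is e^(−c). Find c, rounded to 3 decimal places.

Σ(b_i − a_i)² = 200·10² + 291·12² = 61904.
c = 2t² / 61904 = 2·654² / 61904 = 13.8187.

13.819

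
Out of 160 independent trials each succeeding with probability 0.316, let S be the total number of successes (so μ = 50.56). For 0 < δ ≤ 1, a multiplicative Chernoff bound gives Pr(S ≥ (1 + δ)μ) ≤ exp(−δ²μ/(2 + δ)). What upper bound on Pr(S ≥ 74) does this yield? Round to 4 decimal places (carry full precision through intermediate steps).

Write 74 = (1 + δ)μ, so δ = 74/50.56 − 1 = 0.4636076…
Then the exponent is δ²μ/(2 + δ) = (74 − μ)² / (μ·(2 + δ)) = 4.410996.
Bound = exp(−4.410996) = 0.01214.

0.0121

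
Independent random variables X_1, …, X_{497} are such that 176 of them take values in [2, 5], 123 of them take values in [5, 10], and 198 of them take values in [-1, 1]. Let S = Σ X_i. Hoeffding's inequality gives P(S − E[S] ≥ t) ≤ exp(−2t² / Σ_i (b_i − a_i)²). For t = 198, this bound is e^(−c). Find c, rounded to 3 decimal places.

14.384

Σ(b_i − a_i)² = 176·3² + 123·5² + 198·2² = 5451.
c = 2t² / 5451 = 2·198² / 5451 = 14.3841.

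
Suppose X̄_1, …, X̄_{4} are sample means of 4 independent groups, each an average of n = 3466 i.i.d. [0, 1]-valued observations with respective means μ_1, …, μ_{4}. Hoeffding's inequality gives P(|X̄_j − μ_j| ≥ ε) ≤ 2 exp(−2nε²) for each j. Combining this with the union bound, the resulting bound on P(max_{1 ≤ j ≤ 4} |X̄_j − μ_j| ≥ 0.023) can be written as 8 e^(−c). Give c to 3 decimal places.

Union bound over the 4 events: P(max_{1 ≤ j ≤ 4} |X̄_j − μ_j| ≥ 0.023) ≤ 4·2·exp(−2nε²) = 8 exp(−2·3466·0.023²).
So c = 2·3466·0.023² = 3.6670.

3.667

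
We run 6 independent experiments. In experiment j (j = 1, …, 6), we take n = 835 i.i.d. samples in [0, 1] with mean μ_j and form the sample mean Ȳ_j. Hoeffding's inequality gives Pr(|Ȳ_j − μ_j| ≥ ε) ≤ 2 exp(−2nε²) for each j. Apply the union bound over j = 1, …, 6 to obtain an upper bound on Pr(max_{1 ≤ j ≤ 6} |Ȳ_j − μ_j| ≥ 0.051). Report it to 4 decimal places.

0.1559

Per-experiment Hoeffding bound: 2·exp(−2·835·0.051²) = 2·exp(−4.34367) = 0.025978.
Union bound over 6 events: 6·0.025978 = 0.15587.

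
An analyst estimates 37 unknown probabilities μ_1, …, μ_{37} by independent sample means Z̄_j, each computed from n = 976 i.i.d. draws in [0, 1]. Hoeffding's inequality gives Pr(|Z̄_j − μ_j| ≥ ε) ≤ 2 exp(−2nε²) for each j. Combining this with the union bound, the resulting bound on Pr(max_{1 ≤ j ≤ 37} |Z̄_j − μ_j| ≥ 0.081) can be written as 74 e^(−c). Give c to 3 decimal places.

Union bound over the 37 events: Pr(max_{1 ≤ j ≤ 37} |Z̄_j − μ_j| ≥ 0.081) ≤ 37·2·exp(−2nε²) = 74 exp(−2·976·0.081²).
So c = 2·976·0.081² = 12.8071.

12.807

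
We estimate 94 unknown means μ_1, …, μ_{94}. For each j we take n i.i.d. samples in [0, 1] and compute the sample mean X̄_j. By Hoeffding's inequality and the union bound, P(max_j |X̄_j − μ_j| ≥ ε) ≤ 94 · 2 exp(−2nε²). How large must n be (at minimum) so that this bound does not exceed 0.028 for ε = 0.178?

140

Need 2·94·exp(−2nε²) ≤ 0.028, i.e. exp(−2nε²) ≤ 0.028/188.
So 2nε² ≥ ln(188/0.028) = 8.811993.
Hence n ≥ 8.811993/(2·0.178²) = 139.061.
The smallest integer n is 140.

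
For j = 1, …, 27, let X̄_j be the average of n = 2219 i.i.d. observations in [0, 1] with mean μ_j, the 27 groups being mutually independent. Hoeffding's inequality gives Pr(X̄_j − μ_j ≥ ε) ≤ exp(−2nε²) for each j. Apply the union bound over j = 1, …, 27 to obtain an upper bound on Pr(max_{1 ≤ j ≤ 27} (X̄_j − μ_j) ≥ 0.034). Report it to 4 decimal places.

Per-experiment Hoeffding bound: exp(−2·2219·0.034²) = exp(−5.13033) = 0.0059146.
Union bound over 27 events: 27·0.0059146 = 0.15969.

0.1597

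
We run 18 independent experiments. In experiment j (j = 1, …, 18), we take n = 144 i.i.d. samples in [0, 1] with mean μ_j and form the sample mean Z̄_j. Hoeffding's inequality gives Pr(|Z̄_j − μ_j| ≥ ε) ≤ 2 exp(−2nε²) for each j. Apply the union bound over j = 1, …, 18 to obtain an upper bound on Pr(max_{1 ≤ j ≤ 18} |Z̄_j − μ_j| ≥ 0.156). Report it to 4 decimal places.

0.0325

Per-experiment Hoeffding bound: 2·exp(−2·144·0.156²) = 2·exp(−7.00877) = 0.0018078.
Union bound over 18 events: 18·0.0018078 = 0.03254.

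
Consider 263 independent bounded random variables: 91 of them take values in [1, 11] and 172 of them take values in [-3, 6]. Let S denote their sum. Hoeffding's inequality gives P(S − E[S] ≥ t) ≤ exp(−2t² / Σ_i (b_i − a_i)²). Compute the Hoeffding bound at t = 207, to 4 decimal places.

0.0242

Σ(b_i − a_i)² = 91·10² + 172·9² = 23032.
Exponent = 2·207² / 23032 = 3.72082.
Bound = exp(−3.72082) = 0.02421.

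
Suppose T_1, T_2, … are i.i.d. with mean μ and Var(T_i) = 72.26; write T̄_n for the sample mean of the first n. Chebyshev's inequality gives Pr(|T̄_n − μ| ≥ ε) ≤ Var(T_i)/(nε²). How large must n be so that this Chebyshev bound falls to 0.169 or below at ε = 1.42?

213

Require 72.26/(n·1.42²) ≤ 0.169, i.e. n ≥ 72.26/(0.169·1.42²) = 212.048.
The smallest integer n is 213.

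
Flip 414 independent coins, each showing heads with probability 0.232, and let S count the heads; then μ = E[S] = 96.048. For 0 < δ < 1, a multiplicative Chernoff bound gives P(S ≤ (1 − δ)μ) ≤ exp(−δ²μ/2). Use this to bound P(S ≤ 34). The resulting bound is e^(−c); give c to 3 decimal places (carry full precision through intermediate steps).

Write 34 = (1 − δ)μ, so δ = 1 − 34/96.048 = 0.6460103…
Then the exponent is δ²μ/2 = (μ − 34)²/(2μ) = 20.041824.

20.042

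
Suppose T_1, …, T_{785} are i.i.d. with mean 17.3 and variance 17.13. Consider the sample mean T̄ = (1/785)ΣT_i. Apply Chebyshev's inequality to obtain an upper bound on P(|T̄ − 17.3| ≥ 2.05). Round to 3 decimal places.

0.005

Var(T̄) = Var(T_i)/n = 17.13/785 = 0.021822.
Chebyshev: P(|T̄ − 17.3| ≥ 2.05) ≤ Var(T̄)/(2.05)² = 17.13/(785·2.05²) = 0.0052.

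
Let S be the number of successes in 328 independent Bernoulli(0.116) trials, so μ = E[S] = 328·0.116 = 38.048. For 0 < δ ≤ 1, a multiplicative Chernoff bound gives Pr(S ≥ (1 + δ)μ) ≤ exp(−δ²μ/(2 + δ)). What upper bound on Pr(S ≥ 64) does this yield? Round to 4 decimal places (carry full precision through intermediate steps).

Write 64 = (1 + δ)μ, so δ = 64/38.048 − 1 = 0.6820858…
Then the exponent is δ²μ/(2 + δ) = (64 − μ)² / (μ·(2 + δ)) = 6.599897.
Bound = exp(−6.599897) = 0.00136.

0.0014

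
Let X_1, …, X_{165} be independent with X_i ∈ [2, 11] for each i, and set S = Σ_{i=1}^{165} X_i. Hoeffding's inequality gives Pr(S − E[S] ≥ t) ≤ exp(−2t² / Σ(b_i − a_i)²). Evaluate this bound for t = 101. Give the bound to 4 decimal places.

Σ(b_i − a_i)² = 165·(9)² = 13365.
Exponent = 2·101²/13365 = 1.5265.
Bound = exp(−1.5265) = 0.21729.

0.2173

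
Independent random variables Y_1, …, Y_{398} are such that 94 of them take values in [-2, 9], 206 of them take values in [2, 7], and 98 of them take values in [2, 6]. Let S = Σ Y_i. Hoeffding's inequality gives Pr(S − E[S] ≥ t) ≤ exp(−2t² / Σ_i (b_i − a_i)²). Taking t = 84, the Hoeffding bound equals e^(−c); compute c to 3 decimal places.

Σ(b_i − a_i)² = 94·11² + 206·5² + 98·4² = 18092.
c = 2t² / 18092 = 2·84² / 18092 = 0.7800.

0.780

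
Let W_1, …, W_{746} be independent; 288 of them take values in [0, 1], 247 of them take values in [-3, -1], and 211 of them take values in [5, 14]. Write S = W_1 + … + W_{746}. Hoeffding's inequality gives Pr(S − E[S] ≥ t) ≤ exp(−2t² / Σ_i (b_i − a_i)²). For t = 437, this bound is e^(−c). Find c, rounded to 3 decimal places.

20.795

Σ(b_i − a_i)² = 288·1² + 247·2² + 211·9² = 18367.
c = 2t² / 18367 = 2·437² / 18367 = 20.7948.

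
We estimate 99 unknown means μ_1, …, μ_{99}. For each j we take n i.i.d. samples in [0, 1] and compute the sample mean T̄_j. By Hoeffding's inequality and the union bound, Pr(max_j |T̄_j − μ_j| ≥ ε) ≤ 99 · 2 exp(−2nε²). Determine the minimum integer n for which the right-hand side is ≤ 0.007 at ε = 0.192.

Need 2·99·exp(−2nε²) ≤ 0.007, i.e. exp(−2nε²) ≤ 0.007/198.
So 2nε² ≥ ln(198/0.007) = 10.250112.
Hence n ≥ 10.250112/(2·0.192²) = 139.026.
The smallest integer n is 140.

140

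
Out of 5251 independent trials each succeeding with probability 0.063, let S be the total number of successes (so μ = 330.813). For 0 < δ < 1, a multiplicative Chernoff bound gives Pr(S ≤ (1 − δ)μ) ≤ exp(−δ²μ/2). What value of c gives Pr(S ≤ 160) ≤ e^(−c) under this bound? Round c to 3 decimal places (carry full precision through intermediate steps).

44.099

Write 160 = (1 − δ)μ, so δ = 1 − 160/330.813 = 0.5163431…
Then the exponent is δ²μ/2 = (μ − 160)²/(2μ) = 44.099054.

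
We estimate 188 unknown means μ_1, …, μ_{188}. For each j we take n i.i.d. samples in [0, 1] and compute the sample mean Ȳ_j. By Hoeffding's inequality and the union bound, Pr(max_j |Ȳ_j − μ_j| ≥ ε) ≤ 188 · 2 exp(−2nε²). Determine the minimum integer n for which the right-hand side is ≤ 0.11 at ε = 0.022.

8406

Need 2·188·exp(−2nε²) ≤ 0.11, i.e. exp(−2nε²) ≤ 0.11/376.
So 2nε² ≥ ln(376/0.11) = 8.136864.
Hence n ≥ 8.136864/(2·0.022²) = 8405.851.
The smallest integer n is 8406.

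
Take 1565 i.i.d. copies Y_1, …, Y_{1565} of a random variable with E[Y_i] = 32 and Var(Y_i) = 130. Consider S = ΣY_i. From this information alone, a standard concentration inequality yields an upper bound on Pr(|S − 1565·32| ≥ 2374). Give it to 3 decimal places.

0.036

With mean and variance of each term known, Chebyshev's inequality bounds the deviation of the sum (or sample mean).
Var(S) = n·Var(Y_i) = 1565·130 = 203450.
Chebyshev: Pr(|S − 1565·32| ≥ 2374) ≤ Var(S)/2374² = 203450/5635876 = 0.0361.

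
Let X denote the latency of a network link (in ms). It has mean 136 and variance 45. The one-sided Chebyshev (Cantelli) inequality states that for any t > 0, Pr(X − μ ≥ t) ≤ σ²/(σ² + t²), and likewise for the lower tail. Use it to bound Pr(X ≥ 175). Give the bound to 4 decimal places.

0.0287

Here σ² = 45 and t = 39, so σ² + t² = 1566.
Cantelli's bound: 45/1566 = 0.0287.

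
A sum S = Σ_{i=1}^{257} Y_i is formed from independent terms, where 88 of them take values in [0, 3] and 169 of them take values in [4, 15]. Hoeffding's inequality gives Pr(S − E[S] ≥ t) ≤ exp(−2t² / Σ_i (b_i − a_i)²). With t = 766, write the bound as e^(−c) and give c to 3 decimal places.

Σ(b_i − a_i)² = 88·3² + 169·11² = 21241.
c = 2t² / 21241 = 2·766² / 21241 = 55.2475.

55.247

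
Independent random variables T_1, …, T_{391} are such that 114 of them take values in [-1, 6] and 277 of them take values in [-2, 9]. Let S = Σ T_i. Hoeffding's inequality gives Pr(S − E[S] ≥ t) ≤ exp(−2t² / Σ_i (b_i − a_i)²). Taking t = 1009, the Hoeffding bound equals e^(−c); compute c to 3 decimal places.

Σ(b_i − a_i)² = 114·7² + 277·11² = 39103.
c = 2t² / 39103 = 2·1009² / 39103 = 52.0718.

52.072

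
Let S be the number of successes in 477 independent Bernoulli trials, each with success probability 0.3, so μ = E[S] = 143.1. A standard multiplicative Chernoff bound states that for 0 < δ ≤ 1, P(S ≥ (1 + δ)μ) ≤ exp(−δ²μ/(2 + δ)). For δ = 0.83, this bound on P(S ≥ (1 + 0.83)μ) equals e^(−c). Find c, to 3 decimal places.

34.834

c = δ²μ/(2 + δ) = 0.83²·143.1/(2 + 0.83) = 34.8345.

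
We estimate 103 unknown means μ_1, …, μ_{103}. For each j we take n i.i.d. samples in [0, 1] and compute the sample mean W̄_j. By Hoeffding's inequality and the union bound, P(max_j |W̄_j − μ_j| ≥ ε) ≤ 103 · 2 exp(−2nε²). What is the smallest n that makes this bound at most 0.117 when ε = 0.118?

Need 2·103·exp(−2nε²) ≤ 0.117, i.e. exp(−2nε²) ≤ 0.117/206.
So 2nε² ≥ ln(206/0.117) = 7.473458.
Hence n ≥ 7.473458/(2·0.118²) = 268.366.
The smallest integer n is 269.

269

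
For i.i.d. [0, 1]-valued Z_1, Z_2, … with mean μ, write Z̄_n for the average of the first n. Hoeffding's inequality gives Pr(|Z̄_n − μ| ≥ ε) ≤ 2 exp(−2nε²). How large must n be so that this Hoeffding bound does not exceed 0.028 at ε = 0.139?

Require 2·exp(−2nε²) ≤ 0.028, i.e. 2nε² ≥ ln(2/0.028) = 4.268698.
So n ≥ 4.268698 / (2·0.139²) = 110.468.
The smallest integer n is 111.

111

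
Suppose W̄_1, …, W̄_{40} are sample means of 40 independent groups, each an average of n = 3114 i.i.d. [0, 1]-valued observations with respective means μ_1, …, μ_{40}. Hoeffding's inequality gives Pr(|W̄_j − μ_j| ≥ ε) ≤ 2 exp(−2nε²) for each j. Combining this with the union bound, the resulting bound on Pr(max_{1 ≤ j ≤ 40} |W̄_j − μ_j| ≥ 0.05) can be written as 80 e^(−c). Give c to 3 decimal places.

Union bound over the 40 events: Pr(max_{1 ≤ j ≤ 40} |W̄_j − μ_j| ≥ 0.05) ≤ 40·2·exp(−2nε²) = 80 exp(−2·3114·0.05²).
So c = 2·3114·0.05² = 15.5700.

15.570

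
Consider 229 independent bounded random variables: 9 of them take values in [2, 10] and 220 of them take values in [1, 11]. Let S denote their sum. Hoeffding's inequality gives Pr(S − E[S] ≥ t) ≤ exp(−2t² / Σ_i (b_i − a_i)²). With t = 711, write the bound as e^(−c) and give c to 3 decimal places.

44.784

Σ(b_i − a_i)² = 9·8² + 220·10² = 22576.
c = 2t² / 22576 = 2·711² / 22576 = 44.7839.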